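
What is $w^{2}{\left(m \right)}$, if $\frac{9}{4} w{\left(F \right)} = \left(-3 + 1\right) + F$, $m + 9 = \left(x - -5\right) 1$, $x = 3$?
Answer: $\frac{16}{9} \approx 1.7778$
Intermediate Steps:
$m = -1$ ($m = -9 + \left(3 - -5\right) 1 = -9 + \left(3 + 5\right) 1 = -9 + 8 \cdot 1 = -9 + 8 = -1$)
$w{\left(F \right)} = - \frac{8}{9} + \frac{4 F}{9}$ ($w{\left(F \right)} = \frac{4 \left(\left(-3 + 1\right) + F\right)}{9} = \frac{4 \left(-2 + F\right)}{9} = - \frac{8}{9} + \frac{4 F}{9}$)
$w^{2}{\left(m \right)} = \left(- \frac{8}{9} + \frac{4}{9} \left(-1\right)\right)^{2} = \left(- \frac{8}{9} - \frac{4}{9}\right)^{2} = \left(- \frac{4}{3}\right)^{2} = \frac{16}{9}$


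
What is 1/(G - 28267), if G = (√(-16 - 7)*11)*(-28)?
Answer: I/(-28267*I + 308*√23) ≈ -3.5281e-5 + 1.8436e-6*I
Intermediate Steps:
G = -308*I*√23 (G = (√(-23)*11)*(-28) = ((I*√23)*11)*(-28) = (11*I*√23)*(-28) = -308*I*√23 ≈ -1477.1*I)
1/(G - 28267) = 1/(-308*I*√23 - 28267) = 1/(-28267 - 308*I*√23)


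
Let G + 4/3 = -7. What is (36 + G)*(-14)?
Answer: -1162/3 ≈ -387.33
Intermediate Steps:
G = -25/3 (G = -4/3 - 7 = -25/3 ≈ -8.3333)
(36 + G)*(-14) = (36 - 25/3)*(-14) = (83/3)*(-14) = -1162/3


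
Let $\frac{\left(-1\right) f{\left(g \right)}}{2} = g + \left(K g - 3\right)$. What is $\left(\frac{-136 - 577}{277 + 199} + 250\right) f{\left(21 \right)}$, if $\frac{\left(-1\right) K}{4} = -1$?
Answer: $- \frac{354861}{7} \approx -50694.0$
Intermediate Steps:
$K = 4$ ($K = \left(-4\right) \left(-1\right) = 4$)
$f{\left(g \right)} = 6 - 10 g$ ($f{\left(g \right)} = - 2 \left(g + \left(4 g - 3\right)\right) = - 2 \left(g + \left(-3 + 4 g\right)\right) = - 2 \left(-3 + 5 g\right) = 6 - 10 g$)
$\left(\frac{-136 - 577}{277 + 199} + 250\right) f{\left(21 \right)} = \left(\frac{-136 - 577}{277 + 199} + 250\right) \left(6 - 210\right) = \left(- \frac{713}{476} + 250\right) \left(6 - 210\right) = \left(\left(-713\right) \frac{1}{476} + 250\right) \left(-204\right) = \left(- \frac{713}{476} + 250\right) \left(-204\right) = \frac{118287}{476} \left(-204\right) = - \frac{354861}{7}$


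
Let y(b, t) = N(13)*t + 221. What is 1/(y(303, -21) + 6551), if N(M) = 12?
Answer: 1/6520 ≈ 0.00015337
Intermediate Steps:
y(b, t) = 221 + 12*t (y(b, t) = 12*t + 221 = 221 + 12*t)
1/(y(303, -21) + 6551) = 1/((221 + 12*(-21)) + 6551) = 1/((221 - 252) + 6551) = 1/(-31 + 6551) = 1/6520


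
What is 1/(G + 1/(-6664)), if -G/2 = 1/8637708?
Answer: -14390421528/2162759 ≈ -6653.7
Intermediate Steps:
G = -1/4318854 (G = -2/8637708 = -2*1/8637708 = -1/4318854 ≈ -2.3154e-7)
1/(G + 1/(-6664)) = 1/(-1/4318854 + 1/(-6664)) = 1/(-1/4318854 - 1/6664) = 1/(-2162759/14390421528) = -14390421528/2162759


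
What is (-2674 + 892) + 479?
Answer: -1303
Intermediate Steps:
(-2674 + 892) + 479 = -1782 + 479 = -1303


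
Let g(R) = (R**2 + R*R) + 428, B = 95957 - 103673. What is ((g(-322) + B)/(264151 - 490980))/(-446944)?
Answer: 12505/6336241286 ≈ 1.9736e-6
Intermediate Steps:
B = -7716
g(R) = 428 + 2*R**2 (g(R) = (R**2 + R**2) + 428 = 2*R**2 + 428 = 428 + 2*R**2)
((g(-322) + B)/(264151 - 490980))/(-446944) = (((428 + 2*(-322)**2) - 7716)/(264151 - 490980))/(-446944) = (((428 + 2*103684) - 7716)/(-226829))*(-1/446944) = (((428 + 207368) - 7716)*(-1/226829))*(-1/446944) = ((207796 - 7716)*(-1/226829))*(-1/446944) = (200080*(-1/226829))*(-1/446944) = -200080/226829*(-1/446944) = 12505/6336241286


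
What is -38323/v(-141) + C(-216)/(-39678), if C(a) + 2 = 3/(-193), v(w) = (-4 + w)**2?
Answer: -754405553/413898150 ≈ -1.8227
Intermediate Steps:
C(a) = -389/193 (C(a) = -2 + 3/(-193) = -2 + 3*(-1/193) = -2 - 3/193 = -389/193)
-38323/v(-141) + C(-216)/(-39678) = -38323/(-4 - 141)**2 - 389/193/(-39678) = -38323/((-145)**2) - 389/193*(-1/39678) = -38323/21025 + 1/19686 = -754405553/413898150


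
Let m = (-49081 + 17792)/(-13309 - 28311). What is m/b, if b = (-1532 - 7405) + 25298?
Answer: 31289/680944820 ≈ 4.5949e-5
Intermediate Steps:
m = 31289/41620 (m = -31289/(-41620) = -31289*(-1/41620) = 31289/41620 ≈ 0.75178)
b = 16361 (b = -8937 + 25298 = 16361)
m/b = (31289/41620)/16361 = (31289/41620)*(1/16361) = 31289/680944820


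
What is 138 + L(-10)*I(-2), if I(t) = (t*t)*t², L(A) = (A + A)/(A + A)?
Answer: 154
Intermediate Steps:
L(A) = 1 (L(A) = (2*A)/((2*A)) = (2*A)*(1/(2*A)) = 1)
I(t) = t⁴ (I(t) = t²*t² = t⁴)
138 + L(-10)*I(-2) = 138 + 1*(-2)⁴ = 138 + 1*16 = 138 + 16 = 154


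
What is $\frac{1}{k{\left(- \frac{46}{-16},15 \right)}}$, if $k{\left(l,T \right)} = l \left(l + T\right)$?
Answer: $\frac{64}{3289} \approx 0.019459$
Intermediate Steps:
$k{\left(l,T \right)} = l \left(T + l\right)$
$\frac{1}{k{\left(- \frac{46}{-16},15 \right)}} = \frac{1}{- \frac{46}{-16} \left(15 - \frac{46}{-16}\right)} = \frac{1}{\left(-46\right) \left(- \frac{1}{16}\right) \left(15 - - \frac{23}{8}\right)} = \frac{1}{\frac{23}{8} \left(15 + \frac{23}{8}\right)} = \frac{1}{\frac{23}{8} \cdot \frac{143}{8}} = \frac{1}{\frac{3289}{64}} = \frac{64}{3289}$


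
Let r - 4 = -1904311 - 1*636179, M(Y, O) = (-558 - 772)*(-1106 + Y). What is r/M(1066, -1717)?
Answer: -1270243/26600 ≈ -47.753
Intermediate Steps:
M(Y, O) = 1470980 - 1330*Y (M(Y, O) = -1330*(-1106 + Y) = 1470980 - 1330*Y)
r = -2540486 (r = 4 + (-1904311 - 1*636179) = 4 + (-1904311 - 636179) = 4 - 2540490 = -2540486)
r/M(1066, -1717) = -2540486/(1470980 - 1330*1066) = -2540486/(1470980 - 1417780) = -2540486/53200 = -2540486*1/53200 = -1270243/26600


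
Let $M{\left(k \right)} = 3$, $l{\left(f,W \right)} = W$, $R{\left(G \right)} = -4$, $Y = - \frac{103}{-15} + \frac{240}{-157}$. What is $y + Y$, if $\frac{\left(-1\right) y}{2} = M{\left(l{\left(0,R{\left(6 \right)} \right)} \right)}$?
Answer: $- \frac{1559}{2355} \approx -0.662$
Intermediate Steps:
$Y = \frac{12571}{2355}$ ($Y = \left(-103\right) \left(- \frac{1}{15}\right) + 240 \left(- \frac{1}{157}\right) = \frac{103}{15} - \frac{240}{157} = \frac{12571}{2355} \approx 5.338$)
$y = -6$ ($y = \left(-2\right) 3 = -6$)
$y + Y = -6 + \frac{12571}{2355} = - \frac{1559}{2355}$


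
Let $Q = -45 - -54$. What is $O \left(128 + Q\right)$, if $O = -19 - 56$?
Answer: $-10275$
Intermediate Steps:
$Q = 9$ ($Q = -45 + 54 = 9$)
$O = -75$
$O \left(128 + Q\right) = - 75 \left(128 + 9\right) = \left(-75\right) 137 = -10275$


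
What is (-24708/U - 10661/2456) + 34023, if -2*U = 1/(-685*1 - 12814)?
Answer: -1638231980477/2456 ≈ -6.6703e+8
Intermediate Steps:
U = 1/26998 (U = -1/(2*(-685*1 - 12814)) = -1/(2*(-685 - 12814)) = -½/(-13499) = -½*(-1/13499) = 1/26998 ≈ 3.7040e-5)
(-24708/U - 10661/2456) + 34023 = (-24708/1/26998 - 10661/2456) + 34023 = (-24708*26998 - 10661*1/2456) + 34023 = (-667066584 - 10661/2456) + 34023 = -1638315540965/2456 + 34023 = -1638231980477/2456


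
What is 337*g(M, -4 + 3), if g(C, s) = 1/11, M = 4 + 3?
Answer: 337/11 ≈ 30.636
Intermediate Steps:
M = 7
g(C, s) = 1/11
337*g(M, -4 + 3) = 337*(1/11) = 337/11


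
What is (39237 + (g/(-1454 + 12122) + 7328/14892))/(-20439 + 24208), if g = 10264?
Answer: 129869356093/12474436443 ≈ 10.411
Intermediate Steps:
(39237 + (g/(-1454 + 12122) + 7328/14892))/(-20439 + 24208) = (39237 + (10264/(-1454 + 12122) + 7328/14892))/(-20439 + 24208) = (39237 + (10264/10668 + 7328*(1/14892)))/3769 = (39237 + (10264*(1/10668) + 1832/3723))*(1/3769) = (39237 + (2566/2667 + 1832/3723))*(1/3769) = (39237 + 4813054/3309747)*(1/3769) = (129869356093/3309747)*(1/3769) = 129869356093/12474436443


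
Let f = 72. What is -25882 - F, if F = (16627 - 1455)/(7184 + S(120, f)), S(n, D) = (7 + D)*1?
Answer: -187996138/7263 ≈ -25884.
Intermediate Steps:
S(n, D) = 7 + D
F = 15172/7263 (F = (16627 - 1455)/(7184 + (7 + 72)) = 15172/(7184 + 79) = 15172/7263 ≈ 2.0889)
-25882 - F = -25882 - 1*15172/7263 = -25882 - 15172/7263 = -187996138/7263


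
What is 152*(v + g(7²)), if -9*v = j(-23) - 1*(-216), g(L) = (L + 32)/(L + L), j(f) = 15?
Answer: -555028/147 ≈ -3775.7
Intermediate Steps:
g(L) = (32 + L)/(2*L) (g(L) = (32 + L)/((2*L)) = (32 + L)*(1/(2*L)) = (32 + L)/(2*L))
v = -77/3 (v = -(15 - 1*(-216))/9 = -(15 + 216)/9 = -⅑*231 = -77/3 ≈ -25.667)
152*(v + g(7²)) = 152*(-77/3 + (32 + 7²)/(2*(7²))) = 152*(-77/3 + (½)*(32 + 49)/49) = 152*(-77/3 + (½)*(1/49)*81) = 152*(-77/3 + 81/98) = 152*(-7303/294) = -555028/147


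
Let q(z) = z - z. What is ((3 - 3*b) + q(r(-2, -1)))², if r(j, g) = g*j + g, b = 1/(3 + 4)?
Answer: 324/49 ≈ 6.6122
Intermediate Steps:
b = ⅐ (b = 1/7 = ⅐ ≈ 0.14286)
r(j, g) = g + g*j
q(z) = 0
((3 - 3*b) + q(r(-2, -1)))² = ((3 - 3*⅐) + 0)² = ((3 - 3/7) + 0)² = (18/7 + 0)² = (18/7)² = 324/49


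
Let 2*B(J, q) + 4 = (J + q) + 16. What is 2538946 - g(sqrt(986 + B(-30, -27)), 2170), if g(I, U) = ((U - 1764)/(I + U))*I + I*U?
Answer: 23906393872220/9415873 - 10217103225*sqrt(3854)/9415873 ≈ 2.4716e+6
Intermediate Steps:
B(J, q) = 6 + J/2 + q/2 (B(J, q) = -2 + ((J + q) + 16)/2 = -2 + (16 + J + q)/2 = -2 + (8 + J/2 + q/2) = 6 + J/2 + q/2)
g(I, U) = I*U + I*(-1764 + U)/(I + U) (g(I, U) = ((-1764 + U)/(I + U))*I + I*U = I*(-1764 + U)/(I + U) + I*U = I*U + I*(-1764 + U)/(I + U))
2538946 - g(sqrt(986 + B(-30, -27)), 2170) = 2538946 - sqrt(986 + (6 + (1/2)*(-30) + (1/2)*(-27)))*(-1764 + 2170 + 2170**2 + sqrt(986 + (6 + (1/2)*(-30) + (1/2)*(-27)))*2170)/(sqrt(986 + (6 + (1/2)*(-30) + (1/2)*(-27))) + 2170) = 2538946 - sqrt(986 + (6 - 15 - 27/2))*(-1764 + 2170 + 4708900 + sqrt(986 + (6 - 15 - 27/2))*2170)/(sqrt(986 + (6 - 15 - 27/2)) + 2170) = 2538946 - sqrt(986 - 45/2)*(-1764 + 2170 + 4708900 + sqrt(986 - 45/2)*2170)/(sqrt(986 - 45/2) + 2170) = 2538946 - sqrt(1927/2)*(-1764 + 2170 + 4708900 + sqrt(1927/2)*2170)/(sqrt(1927/2) + 2170) = 2538946 - sqrt(3854)/2*(-1764 + 2170 + 4708900 + (sqrt(3854)/2)*2170)/(sqrt(3854)/2 + 2170) = 2538946 - sqrt(3854)/2*(-1764 + 2170 + 4708900 + 1085*sqrt(3854))/(2170 + sqrt(3854)/2) = 2538946 - sqrt(3854)/2*(4709306 + 1085*sqrt(3854))/(2170 + sqrt(3854)/2) = 2538946 - sqrt(3854)*(4709306 + 1085*sqrt(3854))/(2*(2170 + sqrt(3854)/2))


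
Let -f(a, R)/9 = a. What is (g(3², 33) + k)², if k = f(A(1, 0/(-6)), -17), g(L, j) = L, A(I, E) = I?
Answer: 0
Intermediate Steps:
f(a, R) = -9*a
k = -9 (k = -9*1 = -9)
(g(3², 33) + k)² = (3² - 9)² = (9 - 9)² = 0² = 0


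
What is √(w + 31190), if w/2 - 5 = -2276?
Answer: 2*√6662 ≈ 163.24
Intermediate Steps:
w = -4542 (w = 10 + 2*(-2276) = 10 - 4552 = -4542)
√(w + 31190) = √(-4542 + 31190) = √26648 = 2*√6662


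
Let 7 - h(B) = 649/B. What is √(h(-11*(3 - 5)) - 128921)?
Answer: 7*I*√10526/2 ≈ 359.09*I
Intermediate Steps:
h(B) = 7 - 649/B
√(h(-11*(3 - 5)) - 128921) = √((7 - 649*(-1/(11*(3 - 5)))) - 128921) = √((7 - 649/((-11*(-2)))) - 128921) = √((7 - 649/22) - 128921) = √((7 - 649*1/22) - 128921) = √((7 - 59/2) - 128921) = √(-45/2 - 128921) = √(-257887/2) = 7*I*√10526/2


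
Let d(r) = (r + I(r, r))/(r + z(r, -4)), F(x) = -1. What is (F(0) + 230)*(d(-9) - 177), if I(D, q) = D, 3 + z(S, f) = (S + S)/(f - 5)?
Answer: -200604/5 ≈ -40121.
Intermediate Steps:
z(S, f) = -3 + 2*S/(-5 + f) (z(S, f) = -3 + (S + S)/(f - 5) = -3 + (2*S)/(-5 + f) = -3 + 2*S/(-5 + f))
d(r) = 2*r/(-3 + 7*r/9) (d(r) = (r + r)/(r + (15 - 3*(-4) + 2*r)/(-5 - 4)) = (2*r)/(r + (15 + 12 + 2*r)/(-9)) = (2*r)/(r - (27 + 2*r)/9) = (2*r)/(r + (-3 - 2*r/9)) = (2*r)/(-3 + 7*r/9) = 2*r/(-3 + 7*r/9))
(F(0) + 230)*(d(-9) - 177) = (-1 + 230)*(18*(-9)/(-27 + 7*(-9)) - 177) = 229*(18*(-9)/(-27 - 63) - 177) = 229*(18*(-9)/(-90) - 177) = 229*(18*(-9)*(-1/90) - 177) = 229*(9/5 - 177) = 229*(-876/5) = -200604/5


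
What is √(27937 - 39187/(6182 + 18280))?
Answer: √206373423514/2718 ≈ 167.14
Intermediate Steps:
√(27937 - 39187/(6182 + 18280)) = √(27937 - 39187/24462) = √(683355707/24462) = √206373423514/2718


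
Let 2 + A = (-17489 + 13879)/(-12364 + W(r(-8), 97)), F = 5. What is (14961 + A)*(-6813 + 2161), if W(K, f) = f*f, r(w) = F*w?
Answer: -41130616132/591 ≈ -6.9595e+7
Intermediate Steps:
r(w) = 5*w
W(K, f) = f²
A = -460/591 (A = -2 + (-17489 + 13879)/(-12364 + 97²) = -2 - 3610/(-12364 + 9409) = -2 - 3610/(-2955) = -2 - 3610*(-1/2955) = -2 + 722/591 = -460/591 ≈ -0.77834)
(14961 + A)*(-6813 + 2161) = (14961 - 460/591)*(-6813 + 2161) = (8841491/591)*(-4652) = -41130616132/591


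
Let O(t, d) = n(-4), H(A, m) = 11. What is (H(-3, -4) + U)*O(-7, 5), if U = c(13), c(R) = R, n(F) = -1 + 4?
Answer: 72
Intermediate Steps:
n(F) = 3
O(t, d) = 3
U = 13
(H(-3, -4) + U)*O(-7, 5) = (11 + 13)*3 = 24*3 = 72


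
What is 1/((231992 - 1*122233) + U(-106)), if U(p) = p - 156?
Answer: 1/109497 ≈ 9.1327e-6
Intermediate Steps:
U(p) = -156 + p
1/((231992 - 1*122233) + U(-106)) = 1/((231992 - 1*122233) + (-156 - 106)) = 1/((231992 - 122233) - 262) = 1/(109759 - 262) = 1/109497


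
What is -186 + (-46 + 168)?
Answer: -64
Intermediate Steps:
-186 + (-46 + 168) = -186 + 122 = -64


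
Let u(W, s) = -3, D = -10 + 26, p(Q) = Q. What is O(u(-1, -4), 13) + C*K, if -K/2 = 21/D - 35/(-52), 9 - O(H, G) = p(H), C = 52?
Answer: -389/2 ≈ -194.50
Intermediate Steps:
D = 16
O(H, G) = 9 - H
K = -413/104 (K = -2*(21/16 - 35/(-52)) = -2*(21*(1/16) - 35*(-1/52)) = -2*(21/16 + 35/52) = -2*413/208 = -413/104 ≈ -3.9712)
O(u(-1, -4), 13) + C*K = (9 - 1*(-3)) + 52*(-413/104) = (9 + 3) - 413/2 = 12 - 413/2 = -389/2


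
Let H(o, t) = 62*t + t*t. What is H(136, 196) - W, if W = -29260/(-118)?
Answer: 2968882/59 ≈ 50320.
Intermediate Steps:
H(o, t) = t² + 62*t (H(o, t) = 62*t + t² = t² + 62*t)
W = 14630/59 (W = -29260*(-1)/118 = -20*(-1463/118) = 14630/59 ≈ 247.97)
H(136, 196) - W = 196*(62 + 196) - 1*14630/59 = 196*258 - 14630/59 = 50568 - 14630/59 = 2968882/59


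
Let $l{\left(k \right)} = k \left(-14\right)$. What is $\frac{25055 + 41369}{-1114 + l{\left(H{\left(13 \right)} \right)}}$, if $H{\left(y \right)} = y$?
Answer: $- \frac{8303}{162} \approx -51.253$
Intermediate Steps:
$l{\left(k \right)} = - 14 k$
$\frac{25055 + 41369}{-1114 + l{\left(H{\left(13 \right)} \right)}} = \frac{25055 + 41369}{-1114 - 182} = \frac{66424}{-1114 - 182} = \frac{66424}{-1296} = 66424 \left(- \frac{1}{1296}\right) = - \frac{8303}{162}$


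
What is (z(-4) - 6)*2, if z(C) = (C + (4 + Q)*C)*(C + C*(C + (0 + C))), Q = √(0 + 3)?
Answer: -1132 - 224*√3 ≈ -1520.0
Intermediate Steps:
Q = √3 ≈ 1.7320
z(C) = (C + 2*C²)*(C + C*(4 + √3)) (z(C) = (C + (4 + √3)*C)*(C + C*(C + (0 + C))) = (C + C*(4 + √3))*(C + C*(C + C)) = (C + C*(4 + √3))*(C + C*(2*C)) = (C + C*(4 + √3))*(C + 2*C²) = (C + 2*C²)*(C + C*(4 + √3)))
(z(-4) - 6)*2 = ((-4)²*(5 + √3 + 10*(-4) + 2*(-4)*√3) - 6)*2 = (16*(5 + √3 - 40 - 8*√3) - 6)*2 = (16*(-35 - 7*√3) - 6)*2 = ((-560 - 112*√3) - 6)*2 = (-566 - 112*√3)*2 = -1132 - 224*√3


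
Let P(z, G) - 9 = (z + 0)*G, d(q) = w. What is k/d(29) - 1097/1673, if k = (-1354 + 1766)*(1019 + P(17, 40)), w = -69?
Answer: -1177359101/115437 ≈ -10199.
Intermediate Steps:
d(q) = -69
P(z, G) = 9 + G*z (P(z, G) = 9 + (z + 0)*G = 9 + z*G = 9 + G*z)
k = 703696 (k = (-1354 + 1766)*(1019 + (9 + 40*17)) = 412*(1019 + (9 + 680)) = 412*(1019 + 689) = 412*1708 = 703696)
k/d(29) - 1097/1673 = 703696/(-69) - 1097/1673 = 703696*(-1/69) - 1097*1/1673 = -703696/69 - 1097/1673 = -1177359101/115437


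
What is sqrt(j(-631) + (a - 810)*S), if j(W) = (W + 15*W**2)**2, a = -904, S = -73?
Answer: sqrt(35662204267778) ≈ 5.9718e+6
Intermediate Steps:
sqrt(j(-631) + (a - 810)*S) = sqrt((-631)**2*(1 + 15*(-631))**2 + (-904 - 810)*(-73)) = sqrt(398161*(1 - 9465)**2 - 1714*(-73)) = sqrt(398161*(-9464)**2 + 125122) = sqrt(398161*89567296 + 125122) = sqrt(35662204142656 + 125122) = sqrt(35662204267778)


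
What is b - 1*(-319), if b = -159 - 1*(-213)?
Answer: 373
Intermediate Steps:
b = 54 (b = -159 + 213 = 54)
b - 1*(-319) = 54 - 1*(-319) = 54 + 319 = 373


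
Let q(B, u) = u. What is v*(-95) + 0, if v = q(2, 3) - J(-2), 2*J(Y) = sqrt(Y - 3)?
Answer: -285 + 95*I*sqrt(5)/2 ≈ -285.0 + 106.21*I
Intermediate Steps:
J(Y) = sqrt(-3 + Y)/2 (J(Y) = sqrt(Y - 3)/2 = sqrt(-3 + Y)/2)
v = 3 - I*sqrt(5)/2 (v = 3 - sqrt(-3 - 2)/2 = 3 - sqrt(-5)/2 = 3 - I*sqrt(5)/2 ≈ 3.0 - 1.118*I)
v*(-95) + 0 = (3 - I*sqrt(5)/2)*(-95) + 0 = (-285 + 95*I*sqrt(5)/2) + 0 = -285 + 95*I*sqrt(5)/2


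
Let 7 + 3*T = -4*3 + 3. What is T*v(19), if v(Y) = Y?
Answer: -304/3 ≈ -101.33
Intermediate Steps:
T = -16/3 (T = -7/3 + (-4*3 + 3)/3 = -7/3 + (-12 + 3)/3 = -7/3 + (⅓)*(-9) = -7/3 - 3 = -16/3 ≈ -5.3333)
T*v(19) = -16/3*19 = -304/3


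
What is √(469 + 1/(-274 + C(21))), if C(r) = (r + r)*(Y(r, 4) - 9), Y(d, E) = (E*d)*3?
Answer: √11566084647/4966 ≈ 21.656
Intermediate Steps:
Y(d, E) = 3*E*d
C(r) = 2*r*(-9 + 12*r) (C(r) = (r + r)*(3*4*r - 9) = (2*r)*(12*r - 9) = (2*r)*(-9 + 12*r) = 2*r*(-9 + 12*r))
√(469 + 1/(-274 + C(21))) = √(469 + 1/(-274 + 6*21*(-3 + 4*21))) = √(469 + 1/(-274 + 6*21*(-3 + 84))) = √(469 + 1/(-274 + 6*21*81)) = √(469 + 1/(-274 + 10206)) = √(469 + 1/9932) = √(4658109/9932) = √11566084647/4966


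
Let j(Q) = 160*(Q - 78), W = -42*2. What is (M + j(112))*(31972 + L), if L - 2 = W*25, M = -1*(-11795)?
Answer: 514878390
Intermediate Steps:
W = -84
j(Q) = -12480 + 160*Q (j(Q) = 160*(-78 + Q) = -12480 + 160*Q)
M = 11795
L = -2098 (L = 2 - 84*25 = 2 - 2100 = -2098)
(M + j(112))*(31972 + L) = (11795 + (-12480 + 160*112))*(31972 - 2098) = (11795 + (-12480 + 17920))*29874 = (11795 + 5440)*29874 = 17235*29874 = 514878390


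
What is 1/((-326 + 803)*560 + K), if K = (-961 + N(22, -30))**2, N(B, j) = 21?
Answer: 1/1150720 ≈ 8.6902e-7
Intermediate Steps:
K = 883600 (K = (-961 + 21)**2 = (-940)**2 = 883600)
1/((-326 + 803)*560 + K) = 1/((-326 + 803)*560 + 883600) = 1/(477*560 + 883600) = 1/(267120 + 883600) = 1/1150720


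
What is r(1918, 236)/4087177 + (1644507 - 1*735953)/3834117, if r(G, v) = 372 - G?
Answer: 3707493467176/15670714817709 ≈ 0.23659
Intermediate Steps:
r(1918, 236)/4087177 + (1644507 - 1*735953)/3834117 = (372 - 1*1918)/4087177 + (1644507 - 1*735953)/3834117 = (372 - 1918)*(1/4087177) + (1644507 - 735953)*(1/3834117) = -1546*1/4087177 + 908554*(1/3834117) = -1546/4087177 + 908554/3834117 = 3707493467176/15670714817709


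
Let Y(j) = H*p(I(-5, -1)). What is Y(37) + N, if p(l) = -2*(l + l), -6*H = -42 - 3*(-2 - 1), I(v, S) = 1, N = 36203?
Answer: 36181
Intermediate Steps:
H = 11/2 (H = -(-42 - 3*(-2 - 1))/6 = -(-42 - 3*(-3))/6 = -(-42 - 1*(-9))/6 = -(-42 + 9)/6 = -⅙*(-33) = 11/2 ≈ 5.5000)
p(l) = -4*l
Y(j) = -22 (Y(j) = 11*(-4*1)/2 = (11/2)*(-4) = -22)
Y(37) + N = -22 + 36203 = 36181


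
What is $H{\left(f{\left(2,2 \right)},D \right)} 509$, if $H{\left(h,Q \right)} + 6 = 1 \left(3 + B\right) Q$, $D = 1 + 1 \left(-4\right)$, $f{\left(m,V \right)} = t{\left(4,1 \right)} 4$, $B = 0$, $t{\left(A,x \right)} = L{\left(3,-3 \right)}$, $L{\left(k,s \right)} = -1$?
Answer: $-7635$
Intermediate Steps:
$t{\left(A,x \right)} = -1$
$f{\left(m,V \right)} = -4$ ($f{\left(m,V \right)} = \left(-1\right) 4 = -4$)
$D = -3$ ($D = 1 - 4 = -3$)
$H{\left(h,Q \right)} = -6 + 3 Q$ ($H{\left(h,Q \right)} = -6 + 1 \left(3 + 0\right) Q = -6 + 1 \cdot 3 Q = -6 + 3 Q$)
$H{\left(f{\left(2,2 \right)},D \right)} 509 = \left(-6 + 3 \left(-3\right)\right) 509 = \left(-6 - 9\right) 509 = \left(-15\right) 509 = -7635$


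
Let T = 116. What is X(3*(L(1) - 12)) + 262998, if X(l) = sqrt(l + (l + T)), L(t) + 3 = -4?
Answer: 262998 + sqrt(2) ≈ 2.6300e+5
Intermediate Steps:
L(t) = -7 (L(t) = -3 - 4 = -7)
X(l) = sqrt(116 + 2*l) (X(l) = sqrt(l + (l + 116)) = sqrt(l + (116 + l)) = sqrt(116 + 2*l))
X(3*(L(1) - 12)) + 262998 = sqrt(116 + 2*(3*(-7 - 12))) + 262998 = sqrt(116 + 2*(3*(-19))) + 262998 = sqrt(116 + 2*(-57)) + 262998 = sqrt(116 - 114) + 262998 = sqrt(2) + 262998 = 262998 + sqrt(2)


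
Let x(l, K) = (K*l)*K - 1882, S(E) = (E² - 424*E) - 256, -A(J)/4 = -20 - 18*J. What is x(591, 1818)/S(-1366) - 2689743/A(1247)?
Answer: 42239403541129/54926763944 ≈ 769.01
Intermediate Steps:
A(J) = 80 + 72*J (A(J) = -4*(-20 - 18*J) = 80 + 72*J)
S(E) = -256 + E² - 424*E
x(l, K) = -1882 + l*K² (x(l, K) = l*K² - 1882 = -1882 + l*K²)
x(591, 1818)/S(-1366) - 2689743/A(1247) = (-1882 + 591*1818²)/(-256 + (-1366)² - 424*(-1366)) - 2689743/(80 + 72*1247) = (-1882 + 591*3305124)/(-256 + 1865956 + 579184) - 2689743/(80 + 89784) = (-1882 + 1953328284)/2444884 - 2689743/89864 = 1953326402*(1/2444884) - 2689743*1/89864 = 976663201/1222442 - 2689743/89864 = 42239403541129/54926763944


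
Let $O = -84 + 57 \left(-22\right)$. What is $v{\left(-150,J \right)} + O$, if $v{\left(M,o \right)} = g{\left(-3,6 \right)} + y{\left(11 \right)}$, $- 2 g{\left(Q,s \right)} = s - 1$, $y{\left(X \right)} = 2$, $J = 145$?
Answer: $- \frac{2677}{2} \approx -1338.5$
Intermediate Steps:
$g{\left(Q,s \right)} = \frac{1}{2} - \frac{s}{2}$ ($g{\left(Q,s \right)} = - \frac{s - 1}{2} = - \frac{-1 + s}{2} = \frac{1}{2} - \frac{s}{2}$)
$O = -1338$ ($O = -84 - 1254 = -1338$)
$v{\left(M,o \right)} = - \frac{1}{2}$ ($v{\left(M,o \right)} = \left(\frac{1}{2} - 3\right) + 2 = - \frac{5}{2} + 2 = - \frac{1}{2}$)
$v{\left(-150,J \right)} + O = - \frac{1}{2} - 1338 = - \frac{2677}{2}$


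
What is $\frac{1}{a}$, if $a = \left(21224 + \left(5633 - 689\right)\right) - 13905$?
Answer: $\frac{1}{12263} \approx 8.1546 \cdot 10^{-5}$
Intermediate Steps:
$a = 12263$ ($a = \left(21224 + 4944\right) - 13905 = 26168 - 13905 = 12263$)
$\frac{1}{a} = \frac{1}{12263}$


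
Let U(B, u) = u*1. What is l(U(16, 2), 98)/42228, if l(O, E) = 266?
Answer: 133/21114 ≈ 0.0062991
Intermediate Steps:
U(B, u) = u
l(U(16, 2), 98)/42228 = 266/42228 = 266*(1/42228) = 133/21114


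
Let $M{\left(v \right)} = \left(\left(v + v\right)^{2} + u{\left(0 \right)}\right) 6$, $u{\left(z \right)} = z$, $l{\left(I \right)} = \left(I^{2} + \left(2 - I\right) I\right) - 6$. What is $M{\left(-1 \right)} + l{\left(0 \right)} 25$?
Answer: $-126$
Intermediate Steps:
$l{\left(I \right)} = -6 + I^{2} + I \left(2 - I\right)$ ($l{\left(I \right)} = \left(I^{2} + I \left(2 - I\right)\right) - 6 = -6 + I^{2} + I \left(2 - I\right)$)
$M{\left(v \right)} = 24 v^{2}$ ($M{\left(v \right)} = \left(\left(v + v\right)^{2} + 0\right) 6 = \left(\left(2 v\right)^{2} + 0\right) 6 = \left(4 v^{2} + 0\right) 6 = 4 v^{2} \cdot 6 = 24 v^{2}$)
$M{\left(-1 \right)} + l{\left(0 \right)} 25 = 24 \left(-1\right)^{2} + \left(-6 + 2 \cdot 0\right) 25 = 24 \cdot 1 + \left(-6 + 0\right) 25 = 24 - 150 = -126$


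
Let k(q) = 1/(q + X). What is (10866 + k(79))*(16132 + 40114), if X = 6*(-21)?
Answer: 28724888446/47 ≈ 6.1117e+8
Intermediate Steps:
X = -126
k(q) = 1/(-126 + q) (k(q) = 1/(q - 126) = 1/(-126 + q))
(10866 + k(79))*(16132 + 40114) = (10866 + 1/(-126 + 79))*(16132 + 40114) = (10866 + 1/(-47))*56246 = (10866 - 1/47)*56246 = (510701/47)*56246 = 28724888446/47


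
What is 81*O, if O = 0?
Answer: 0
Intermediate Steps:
81*O = 81*0 = 0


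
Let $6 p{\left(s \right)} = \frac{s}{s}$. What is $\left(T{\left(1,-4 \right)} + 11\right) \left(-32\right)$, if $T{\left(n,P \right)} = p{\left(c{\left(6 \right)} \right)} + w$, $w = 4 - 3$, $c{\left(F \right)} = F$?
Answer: $- \frac{1168}{3} \approx -389.33$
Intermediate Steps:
$p{\left(s \right)} = \frac{1}{6}$ ($p{\left(s \right)} = \frac{s \frac{1}{s}}{6} = \frac{1}{6} \cdot 1 = \frac{1}{6}$)
$w = 1$ ($w = 4 - 3 = 1$)
$T{\left(n,P \right)} = \frac{7}{6}$ ($T{\left(n,P \right)} = \frac{1}{6} + 1 = \frac{7}{6}$)
$\left(T{\left(1,-4 \right)} + 11\right) \left(-32\right) = \left(\frac{7}{6} + 11\right) \left(-32\right) = \frac{73}{6} \left(-32\right) = - \frac{1168}{3}$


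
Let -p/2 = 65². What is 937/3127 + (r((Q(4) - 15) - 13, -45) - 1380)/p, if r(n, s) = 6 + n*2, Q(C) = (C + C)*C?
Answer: 6094566/13211575 ≈ 0.46131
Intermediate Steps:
Q(C) = 2*C² (Q(C) = (2*C)*C = 2*C²)
p = -8450 (p = -2*65² = -2*4225 = -8450)
r(n, s) = 6 + 2*n
937/3127 + (r((Q(4) - 15) - 13, -45) - 1380)/p = 937/3127 + ((6 + 2*((2*4² - 15) - 13)) - 1380)/(-8450) = 937*(1/3127) + ((6 + 2*((2*16 - 15) - 13)) - 1380)*(-1/8450) = 937/3127 + ((6 + 2*((32 - 15) - 13)) - 1380)*(-1/8450) = 937/3127 + ((6 + 2*(17 - 13)) - 1380)*(-1/8450) = 937/3127 + ((6 + 2*4) - 1380)*(-1/8450) = 937/3127 + ((6 + 8) - 1380)*(-1/8450) = 937/3127 + (14 - 1380)*(-1/8450) = 937/3127 - 1366*(-1/8450) = 937/3127 + 683/4225 = 6094566/13211575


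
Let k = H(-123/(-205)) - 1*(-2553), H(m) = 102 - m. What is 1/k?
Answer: 5/13272 ≈ 0.00037673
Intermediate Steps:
k = 13272/5 (k = (102 - (-123)/(-205)) - 1*(-2553) = (102 - (-123)*(-1)/205) + 2553 = (102 - 1*⅗) + 2553 = (102 - ⅗) + 2553 = 507/5 + 2553 = 13272/5 ≈ 2654.4)
1/k = 1/(13272/5) = 5/13272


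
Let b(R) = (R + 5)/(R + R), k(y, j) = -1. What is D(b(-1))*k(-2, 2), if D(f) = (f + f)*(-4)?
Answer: -16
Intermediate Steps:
b(R) = (5 + R)/(2*R) (b(R) = (5 + R)/((2*R)) = (5 + R)*(1/(2*R)) = (5 + R)/(2*R))
D(f) = -8*f (D(f) = (2*f)*(-4) = -8*f)
D(b(-1))*k(-2, 2) = -4*(5 - 1)/(-1)*(-1) = -4*(-1)*4*(-1) = -8*(-2)*(-1) = 16*(-1) = -16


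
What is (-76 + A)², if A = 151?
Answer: 5625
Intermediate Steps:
(-76 + A)² = (-76 + 151)² = 75² = 5625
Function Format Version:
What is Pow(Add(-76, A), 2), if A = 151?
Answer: 5625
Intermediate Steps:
Pow(Add(-76, A), 2) = Pow(Add(-76, 151), 2) = Pow(75, 2) = 5625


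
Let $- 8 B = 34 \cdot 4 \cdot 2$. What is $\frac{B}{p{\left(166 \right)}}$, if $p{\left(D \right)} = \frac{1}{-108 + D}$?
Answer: $-1972$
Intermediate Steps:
$B = -34$ ($B = - \frac{34 \cdot 4 \cdot 2}{8} = - \frac{136 \cdot 2}{8} = \left(- \frac{1}{8}\right) 272 = -34$)
$\frac{B}{p{\left(166 \right)}} = - \frac{34}{\frac{1}{-108 + 166}} = - \frac{34}{\frac{1}{58}} = - 34 \frac{1}{\frac{1}{58}} = \left(-34\right) 58 = -1972$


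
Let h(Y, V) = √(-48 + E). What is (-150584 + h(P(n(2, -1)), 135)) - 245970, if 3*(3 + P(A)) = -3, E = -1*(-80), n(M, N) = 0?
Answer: -396554 + 4*√2 ≈ -3.9655e+5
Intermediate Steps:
E = 80
P(A) = -4 (P(A) = -3 + (⅓)*(-3) = -3 - 1 = -4)
h(Y, V) = 4*√2 (h(Y, V) = √(-48 + 80) = √32 = 4*√2)
(-150584 + h(P(n(2, -1)), 135)) - 245970 = (-150584 + 4*√2) - 245970 = -396554 + 4*√2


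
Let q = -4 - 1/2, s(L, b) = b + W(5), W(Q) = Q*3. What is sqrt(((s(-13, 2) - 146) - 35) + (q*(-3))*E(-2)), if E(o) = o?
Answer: I*sqrt(191) ≈ 13.82*I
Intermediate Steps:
W(Q) = 3*Q
s(L, b) = 15 + b (s(L, b) = b + 3*5 = b + 15 = 15 + b)
q = -9/2 (q = -4 - 1*1/2 = -4 - 1/2 = -9/2 ≈ -4.5000)
sqrt(((s(-13, 2) - 146) - 35) + (q*(-3))*E(-2)) = sqrt((((15 + 2) - 146) - 35) - 9/2*(-3)*(-2)) = sqrt(((17 - 146) - 35) + (27/2)*(-2)) = sqrt((-129 - 35) - 27) = sqrt(-164 - 27) = sqrt(-191) = I*sqrt(191)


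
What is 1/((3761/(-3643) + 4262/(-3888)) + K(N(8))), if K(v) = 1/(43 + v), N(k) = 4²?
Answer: -417837528/882320411 ≈ -0.47357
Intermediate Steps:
N(k) = 16
1/((3761/(-3643) + 4262/(-3888)) + K(N(8))) = 1/((3761/(-3643) + 4262/(-3888)) + 1/(43 + 16)) = 1/((3761*(-1/3643) + 4262*(-1/3888)) + 1/59) = 1/((-3761/3643 - 2131/1944) + 1/59) = 1/(-15074617/7081992 + 1/59) = 1/(-882320411/417837528) = -417837528/882320411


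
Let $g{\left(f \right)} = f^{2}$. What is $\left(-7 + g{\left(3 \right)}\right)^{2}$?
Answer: $4$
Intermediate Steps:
$\left(-7 + g{\left(3 \right)}\right)^{2} = \left(-7 + 3^{2}\right)^{2} = \left(-7 + 9\right)^{2} = 2^{2} = 4$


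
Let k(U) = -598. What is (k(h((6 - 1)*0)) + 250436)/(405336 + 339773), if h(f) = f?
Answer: 249838/745109 ≈ 0.33530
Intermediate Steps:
(k(h((6 - 1)*0)) + 250436)/(405336 + 339773) = (-598 + 250436)/(405336 + 339773) = 249838/745109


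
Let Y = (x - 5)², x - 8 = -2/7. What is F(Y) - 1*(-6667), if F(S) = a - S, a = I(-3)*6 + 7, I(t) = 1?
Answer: 326959/49 ≈ 6672.6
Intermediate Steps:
x = 54/7 (x = 8 - 2/7 = 54/7 ≈ 7.7143)
Y = 361/49 (Y = (54/7 - 5)² = (19/7)² = 361/49 ≈ 7.3673)
a = 13 (a = 1*6 + 7 = 6 + 7 = 13)
F(S) = 13 - S
F(Y) - 1*(-6667) = (13 - 1*361/49) - 1*(-6667) = (13 - 361/49) + 6667 = 276/49 + 6667 = 326959/49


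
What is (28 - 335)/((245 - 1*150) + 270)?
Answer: -307/365 ≈ -0.84110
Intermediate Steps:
(28 - 335)/((245 - 1*150) + 270) = -307/((245 - 150) + 270) = -307/(95 + 270) = -307/365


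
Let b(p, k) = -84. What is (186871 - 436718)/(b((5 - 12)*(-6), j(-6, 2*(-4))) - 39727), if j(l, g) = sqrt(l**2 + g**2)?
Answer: 249847/39811 ≈ 6.2758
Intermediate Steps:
j(l, g) = sqrt(g**2 + l**2)
(186871 - 436718)/(b((5 - 12)*(-6), j(-6, 2*(-4))) - 39727) = (186871 - 436718)/(-84 - 39727) = -249847/(-39811) = -249847*(-1/39811) = 249847/39811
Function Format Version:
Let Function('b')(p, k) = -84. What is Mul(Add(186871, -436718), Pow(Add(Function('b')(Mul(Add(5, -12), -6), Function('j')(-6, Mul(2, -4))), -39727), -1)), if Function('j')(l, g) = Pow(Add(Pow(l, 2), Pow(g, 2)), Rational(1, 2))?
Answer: Rational(249847, 39811) ≈ 6.2758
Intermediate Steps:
Function('j')(l, g) = Pow(Add(Pow(g, 2), Pow(l, 2)), Rational(1, 2))
Mul(Add(186871, -436718), Pow(Add(Function('b')(Mul(Add(5, -12), -6), Function('j')(-6, Mul(2, -4))), -39727), -1)) = Mul(Add(186871, -436718), Pow(Add(-84, -39727), -1)) = Mul(-249847, Pow(-39811, -1)) = Mul(-249847, Rational(-1, 39811)) = Rational(249847, 39811)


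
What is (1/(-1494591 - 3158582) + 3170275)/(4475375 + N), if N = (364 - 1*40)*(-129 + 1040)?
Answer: 14751838032574/22198143270247 ≈ 0.66455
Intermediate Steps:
N = 295164 (N = (364 - 40)*911 = 324*911 = 295164)
(1/(-1494591 - 3158582) + 3170275)/(4475375 + N) = (1/(-1494591 - 3158582) + 3170275)/(4475375 + 295164) = (1/(-4653173) + 3170275)/4770539 = (-1/4653173 + 3170275)*(1/4770539) = (14751838032574/4653173)*(1/4770539) = 14751838032574/22198143270247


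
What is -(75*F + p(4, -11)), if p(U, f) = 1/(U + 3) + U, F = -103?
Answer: 54046/7 ≈ 7720.9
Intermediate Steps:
p(U, f) = U + 1/(3 + U) (p(U, f) = 1/(3 + U) + U = U + 1/(3 + U))
-(75*F + p(4, -11)) = -(75*(-103) + (1 + 4**2 + 3*4)/(3 + 4)) = -(-7725 + (1 + 16 + 12)/7) = -(-7725 + (1/7)*29) = -(-7725 + 29/7) = -1*(-54046/7) = 54046/7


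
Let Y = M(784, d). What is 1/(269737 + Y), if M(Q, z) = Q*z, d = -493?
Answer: -1/116775 ≈ -8.5635e-6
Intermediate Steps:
Y = -386512 (Y = 784*(-493) = -386512)
1/(269737 + Y) = 1/(269737 - 386512) = 1/(-116775) = -1/116775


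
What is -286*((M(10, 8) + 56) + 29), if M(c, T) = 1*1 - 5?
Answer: -23166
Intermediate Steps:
M(c, T) = -4 (M(c, T) = 1 - 5 = -4)
-286*((M(10, 8) + 56) + 29) = -286*((-4 + 56) + 29) = -286*(52 + 29) = -286*81 = -23166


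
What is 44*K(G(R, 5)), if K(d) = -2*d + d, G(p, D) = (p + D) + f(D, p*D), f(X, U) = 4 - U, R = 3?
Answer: 132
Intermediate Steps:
G(p, D) = 4 + D + p - D*p (G(p, D) = (p + D) + (4 - p*D) = (D + p) + (4 - D*p) = 4 + D + p - D*p)
K(d) = -d
44*K(G(R, 5)) = 44*(-(4 + 5 + 3 - 1*5*3)) = 44*(-(4 + 5 + 3 - 15)) = 44*(-1*(-3)) = 44*3 = 132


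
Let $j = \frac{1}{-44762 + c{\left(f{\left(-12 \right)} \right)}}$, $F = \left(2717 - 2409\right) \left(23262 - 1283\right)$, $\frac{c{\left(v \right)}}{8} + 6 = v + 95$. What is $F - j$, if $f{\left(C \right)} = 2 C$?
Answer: $\frac{299497634745}{44242} \approx 6.7695 \cdot 10^{6}$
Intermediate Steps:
$c{\left(v \right)} = 712 + 8 v$ ($c{\left(v \right)} = -48 + 8 \left(v + 95\right) = -48 + 8 \left(95 + v\right) = -48 + \left(760 + 8 v\right) = 712 + 8 v$)
$F = 6769532$ ($F = 308 \cdot 21979 = 6769532$)
$j = - \frac{1}{44242}$ ($j = \frac{1}{-44762 + \left(712 + 8 \cdot 2 \left(-12\right)\right)} = \frac{1}{-44762 + \left(712 + 8 \left(-24\right)\right)} = \frac{1}{-44762 + \left(712 - 192\right)} = \frac{1}{-44762 + 520} = \frac{1}{-44242} = - \frac{1}{44242} \approx -2.2603 \cdot 10^{-5}$)
$F - j = 6769532 - - \frac{1}{44242} = 6769532 + \frac{1}{44242} = \frac{299497634745}{44242}$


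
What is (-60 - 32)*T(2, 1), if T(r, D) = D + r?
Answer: -276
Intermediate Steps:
(-60 - 32)*T(2, 1) = (-60 - 32)*(1 + 2) = -92*3 = -276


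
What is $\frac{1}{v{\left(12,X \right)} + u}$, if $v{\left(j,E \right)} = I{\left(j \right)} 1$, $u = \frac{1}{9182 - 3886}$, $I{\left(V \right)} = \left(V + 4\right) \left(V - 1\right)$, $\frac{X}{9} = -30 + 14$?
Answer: $\frac{5296}{932097} \approx 0.0056818$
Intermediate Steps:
$X = -144$ ($X = 9 \left(-30 + 14\right) = 9 \left(-16\right) = -144$)
$I{\left(V \right)} = \left(-1 + V\right) \left(4 + V\right)$ ($I{\left(V \right)} = \left(4 + V\right) \left(-1 + V\right) = \left(-1 + V\right) \left(4 + V\right)$)
$u = \frac{1}{5296} \approx 0.00018882$
$v{\left(j,E \right)} = -4 + j^{2} + 3 j$ ($v{\left(j,E \right)} = \left(-4 + j^{2} + 3 j\right) 1 = -4 + j^{2} + 3 j$)
$\frac{1}{v{\left(12,X \right)} + u} = \frac{1}{\left(-4 + 12^{2} + 3 \cdot 12\right) + \frac{1}{5296}} = \frac{1}{\left(-4 + 144 + 36\right) + \frac{1}{5296}} = \frac{1}{176 + \frac{1}{5296}} = \frac{1}{\frac{932097}{5296}} = \frac{5296}{932097}$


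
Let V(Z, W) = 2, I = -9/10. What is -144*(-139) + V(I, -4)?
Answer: 20018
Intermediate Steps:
I = -9/10 (I = -9*⅒ = -9/10 ≈ -0.90000)
-144*(-139) + V(I, -4) = -144*(-139) + 2 = 20016 + 2 = 20018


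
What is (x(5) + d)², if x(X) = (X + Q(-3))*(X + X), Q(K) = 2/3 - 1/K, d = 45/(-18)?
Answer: 13225/4 ≈ 3306.3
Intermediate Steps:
d = -5/2 (d = 45*(-1/18) = -5/2 ≈ -2.5000)
Q(K) = ⅔ - 1/K (Q(K) = 2*(⅓) - 1/K = ⅔ - 1/K)
x(X) = 2*X*(1 + X) (x(X) = (X + (⅔ - 1/(-3)))*(X + X) = (X + (⅔ - 1*(-⅓)))*(2*X) = (X + (⅔ + ⅓))*(2*X) = (X + 1)*(2*X) = (1 + X)*(2*X) = 2*X*(1 + X))
(x(5) + d)² = (2*5*(1 + 5) - 5/2)² = (2*5*6 - 5/2)² = (60 - 5/2)² = (115/2)² = 13225/4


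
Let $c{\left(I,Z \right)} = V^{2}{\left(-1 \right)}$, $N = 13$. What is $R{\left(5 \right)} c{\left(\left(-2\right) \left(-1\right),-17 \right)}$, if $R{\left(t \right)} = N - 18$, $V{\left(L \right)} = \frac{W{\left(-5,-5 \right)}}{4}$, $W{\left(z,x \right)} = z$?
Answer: $- \frac{125}{16} \approx -7.8125$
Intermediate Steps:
$V{\left(L \right)} = - \frac{5}{4}$
$c{\left(I,Z \right)} = \frac{25}{16}$ ($c{\left(I,Z \right)} = \left(- \frac{5}{4}\right)^{2} = \frac{25}{16}$)
$R{\left(t \right)} = -5$ ($R{\left(t \right)} = 13 - 18 = -5$)
$R{\left(5 \right)} c{\left(\left(-2\right) \left(-1\right),-17 \right)} = \left(-5\right) \frac{25}{16} = - \frac{125}{16}$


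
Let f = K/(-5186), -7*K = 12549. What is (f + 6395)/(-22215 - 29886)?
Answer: -232163839/1891370502 ≈ -0.12275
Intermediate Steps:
K = -12549/7 (K = -1/7*12549 = -12549/7 ≈ -1792.7)
f = 12549/36302 (f = -12549/7/(-5186) = -12549/7*(-1/5186) = 12549/36302 ≈ 0.34568)
(f + 6395)/(-22215 - 29886) = (12549/36302 + 6395)/(-22215 - 29886) = (232163839/36302)/(-52101) = (232163839/36302)*(-1/52101) = -232163839/1891370502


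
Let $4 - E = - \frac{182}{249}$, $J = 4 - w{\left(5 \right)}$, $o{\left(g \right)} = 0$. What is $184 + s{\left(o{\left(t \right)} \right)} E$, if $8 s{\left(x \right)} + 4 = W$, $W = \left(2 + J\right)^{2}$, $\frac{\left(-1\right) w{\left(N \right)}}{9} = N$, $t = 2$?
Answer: $\frac{1712897}{996} \approx 1719.8$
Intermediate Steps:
$w{\left(N \right)} = - 9 N$
$J = 49$ ($J = 4 - \left(-9\right) 5 = 4 - -45 = 4 + 45 = 49$)
$E = \frac{1178}{249}$ ($E = 4 - - \frac{182}{249} = 4 + \frac{182}{249} = \frac{1178}{249} \approx 4.7309$)
$W = 2601$ ($W = \left(2 + 49\right)^{2} = 51^{2} = 2601$)
$s{\left(x \right)} = \frac{2597}{8}$ ($s{\left(x \right)} = - \frac{1}{2} + \frac{1}{8} \cdot 2601 = - \frac{1}{2} + \frac{2601}{8} = \frac{2597}{8}$)
$184 + s{\left(o{\left(t \right)} \right)} E = 184 + \frac{2597}{8} \cdot \frac{1178}{249} = 184 + \frac{1529633}{996} = \frac{1712897}{996}$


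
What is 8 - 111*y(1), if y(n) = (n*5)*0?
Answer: 8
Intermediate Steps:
y(n) = 0 (y(n) = (5*n)*0 = 0)
8 - 111*y(1) = 8 - 111*0 = 8 + 0 = 8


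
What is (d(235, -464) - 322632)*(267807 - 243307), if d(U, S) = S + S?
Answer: -7927220000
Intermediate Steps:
d(U, S) = 2*S
(d(235, -464) - 322632)*(267807 - 243307) = (2*(-464) - 322632)*(267807 - 243307) = (-928 - 322632)*24500 = -323560*24500 = -7927220000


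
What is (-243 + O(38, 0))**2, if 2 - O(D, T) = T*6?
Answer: 58081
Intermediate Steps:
O(D, T) = 2 - 6*T (O(D, T) = 2 - T*6 = 2 - 6*T)
(-243 + O(38, 0))**2 = (-243 + (2 - 6*0))**2 = (-243 + (2 + 0))**2 = (-243 + 2)**2 = (-241)**2 = 58081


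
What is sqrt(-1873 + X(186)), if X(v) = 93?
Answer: 2*I*sqrt(445) ≈ 42.19*I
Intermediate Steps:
sqrt(-1873 + X(186)) = sqrt(-1873 + 93) = sqrt(-1780) = 2*I*sqrt(445)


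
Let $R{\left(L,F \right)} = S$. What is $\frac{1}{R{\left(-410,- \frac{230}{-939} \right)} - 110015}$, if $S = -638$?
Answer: $- \frac{1}{110653} \approx -9.0373 \cdot 10^{-6}$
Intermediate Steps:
$R{\left(L,F \right)} = -638$
$\frac{1}{R{\left(-410,- \frac{230}{-939} \right)} - 110015} = \frac{1}{-638 - 110015} = \frac{1}{-110653} = - \frac{1}{110653}$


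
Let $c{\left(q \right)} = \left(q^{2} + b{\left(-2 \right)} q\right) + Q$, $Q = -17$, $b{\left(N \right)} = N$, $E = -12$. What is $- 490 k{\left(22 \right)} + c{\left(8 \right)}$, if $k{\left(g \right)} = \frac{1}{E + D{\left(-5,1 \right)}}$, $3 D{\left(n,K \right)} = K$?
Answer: $73$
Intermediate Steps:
$D{\left(n,K \right)} = \frac{K}{3}$
$c{\left(q \right)} = -17 + q^{2} - 2 q$ ($c{\left(q \right)} = \left(q^{2} - 2 q\right) - 17 = -17 + q^{2} - 2 q$)
$k{\left(g \right)} = - \frac{3}{35}$ ($k{\left(g \right)} = \frac{1}{-12 + \frac{1}{3} \cdot 1} = \frac{1}{-12 + \frac{1}{3}} = \frac{1}{- \frac{35}{3}} = - \frac{3}{35}$)
$- 490 k{\left(22 \right)} + c{\left(8 \right)} = \left(-490\right) \left(- \frac{3}{35}\right) - \left(33 - 64\right) = 42 - -31 = 42 + 31 = 73$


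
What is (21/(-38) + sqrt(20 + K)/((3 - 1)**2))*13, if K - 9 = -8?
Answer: -273/38 + 13*sqrt(21)/4 ≈ 7.7092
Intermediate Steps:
K = 1 (K = 9 - 8 = 1)
(21/(-38) + sqrt(20 + K)/((3 - 1)**2))*13 = (21/(-38) + sqrt(20 + 1)/((3 - 1)**2))*13 = (21*(-1/38) + sqrt(21)/(2**2))*13 = (-21/38 + sqrt(21)/4)*13 = -273/38 + 13*sqrt(21)/4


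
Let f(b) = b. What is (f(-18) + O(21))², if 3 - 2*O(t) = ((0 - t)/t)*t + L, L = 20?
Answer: 256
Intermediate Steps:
O(t) = -17/2 + t/2 (O(t) = 3/2 - (((0 - t)/t)*t + 20)/2 = 3/2 - (((-t)/t)*t + 20)/2 = 3/2 - (-t + 20)/2 = 3/2 - (20 - t)/2 = 3/2 + (-10 + t/2) = -17/2 + t/2)
(f(-18) + O(21))² = (-18 + (-17/2 + (½)*21))² = (-18 + (-17/2 + 21/2))² = (-18 + 2)² = (-16)² = 256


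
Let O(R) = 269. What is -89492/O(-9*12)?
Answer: -89492/269 ≈ -332.68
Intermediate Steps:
-89492/O(-9*12) = -89492/269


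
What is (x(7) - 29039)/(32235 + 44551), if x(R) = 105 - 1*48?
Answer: -14491/38393 ≈ -0.37744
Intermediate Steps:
x(R) = 57 (x(R) = 105 - 48 = 57)
(x(7) - 29039)/(32235 + 44551) = (57 - 29039)/(32235 + 44551) = -28982/76786 = -28982*1/76786 = -14491/38393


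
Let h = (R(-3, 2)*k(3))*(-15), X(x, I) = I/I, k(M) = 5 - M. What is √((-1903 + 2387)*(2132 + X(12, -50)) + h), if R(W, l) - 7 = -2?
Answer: √1032222 ≈ 1016.0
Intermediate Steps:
X(x, I) = 1
R(W, l) = 5 (R(W, l) = 7 - 2 = 5)
h = -150 (h = (5*(5 - 1*3))*(-15) = (5*(5 - 3))*(-15) = (5*2)*(-15) = 10*(-15) = -150)
√((-1903 + 2387)*(2132 + X(12, -50)) + h) = √((-1903 + 2387)*(2132 + 1) - 150) = √(484*2133 - 150) = √(1032372 - 150) = √1032222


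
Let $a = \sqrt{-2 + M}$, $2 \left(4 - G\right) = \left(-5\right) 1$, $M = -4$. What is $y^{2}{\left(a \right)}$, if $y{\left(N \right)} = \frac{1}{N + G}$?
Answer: $\frac{4}{\left(13 + 2 i \sqrt{6}\right)^{2}} \approx 0.015571 - 0.013678 i$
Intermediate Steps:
$G = \frac{13}{2}$ ($G = 4 - \frac{\left(-5\right) 1}{2} = 4 - - \frac{5}{2} = 4 + \frac{5}{2} = \frac{13}{2} \approx 6.5$)
$a = i \sqrt{6}$ ($a = \sqrt{-2 - 4} = \sqrt{-6} = i \sqrt{6} \approx 2.4495 i$)
$y{\left(N \right)} = \frac{1}{\frac{13}{2} + N}$ ($y{\left(N \right)} = \frac{1}{N + \frac{13}{2}} = \frac{1}{\frac{13}{2} + N}$)
$y^{2}{\left(a \right)} = \left(\frac{2}{13 + 2 i \sqrt{6}}\right)^{2} = \frac{4}{\left(13 + 2 i \sqrt{6}\right)^{2}}$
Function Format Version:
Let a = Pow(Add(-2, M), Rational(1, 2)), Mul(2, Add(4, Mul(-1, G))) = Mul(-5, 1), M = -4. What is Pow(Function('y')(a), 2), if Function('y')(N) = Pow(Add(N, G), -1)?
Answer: Mul(4, Pow(Add(13, Mul(2, I, Pow(6, Rational(1, 2)))), -2)) ≈ Add(0.015571, Mul(-0.013678, I))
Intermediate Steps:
G = Rational(13, 2) (G = Add(4, Mul(Rational(-1, 2), Mul(-5, 1))) = Add(4, Mul(Rational(-1, 2), -5)) = Add(4, Rational(5, 2)) = Rational(13, 2) ≈ 6.5000)
a = Mul(I, Pow(6, Rational(1, 2))) (a = Pow(Add(-2, -4), Rational(1, 2)) = Pow(-6, Rational(1, 2)) = Mul(I, Pow(6, Rational(1, 2))) ≈ Mul(2.4495, I))
Function('y')(N) = Pow(Add(Rational(13, 2), N), -1) (Function('y')(N) = Pow(Add(N, Rational(13, 2)), -1) = Pow(Add(Rational(13, 2), N), -1))
Pow(Function('y')(a), 2) = Pow(Mul(2, Pow(Add(13, Mul(2, Mul(I, Pow(6, Rational(1, 2))))), -1)), 2) = Pow(Mul(2, Pow(Add(13, Mul(2, I, Pow(6, Rational(1, 2)))), -1)), 2) = Mul(4, Pow(Add(13, Mul(2, I, Pow(6, Rational(1, 2)))), -2))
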